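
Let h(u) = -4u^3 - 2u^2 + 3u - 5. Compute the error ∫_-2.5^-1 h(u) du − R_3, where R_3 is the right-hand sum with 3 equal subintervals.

9.6875

Exact integral: ∫_-2.5^-1 h(u) du = 12.9375.
R_3 = 3.25.
Error = 12.9375 − 3.25 = 9.6875.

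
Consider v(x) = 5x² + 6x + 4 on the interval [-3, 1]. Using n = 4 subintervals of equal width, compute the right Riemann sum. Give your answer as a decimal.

34

Δx = (1 − (-3))/4 = 1.
Right endpoints: -2, -1, 0, 1.
v(-2) = 12, v(-1) = 3, v(0) = 4, v(1) = 15.
Sum = Δx · [v(-2) + v(-1) + v(0) + v(1)].
Sum = 34.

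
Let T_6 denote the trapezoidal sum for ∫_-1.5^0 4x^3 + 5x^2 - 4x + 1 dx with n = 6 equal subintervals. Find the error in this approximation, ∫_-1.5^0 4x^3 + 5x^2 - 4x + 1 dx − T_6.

0.0625

Exact integral: ∫_-1.5^0 f(x) dx = 6.5625.
T_6 = 6.5.
Error = 6.5625 − 6.5 = 0.0625.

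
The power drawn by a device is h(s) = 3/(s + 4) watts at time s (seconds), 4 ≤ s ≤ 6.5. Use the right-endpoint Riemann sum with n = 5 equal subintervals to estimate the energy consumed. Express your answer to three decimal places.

Δs = (6.5 − 4)/5 = 0.5.
Right endpoints: 4.5, 5, 5.5, 6, 6.5.
h(4.5) = 6/17, h(5) = 1/3, h(5.5) = 6/19, h(6) = 0.3, h(6.5) = 2/7.
Sum = Δs · [h(4.5) + h(5) + h(5.5) + h(6) + h(6.5)].
Sum ≈ 0.794.

0.794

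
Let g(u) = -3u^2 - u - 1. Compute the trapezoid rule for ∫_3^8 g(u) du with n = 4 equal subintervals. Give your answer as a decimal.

-521.40625

Δu = (8 − 3)/4 = 1.25.
g(3) = -31, g(4.25) = -59.4375, g(5.5) = -97.25, g(6.75) = -144.4375, g(8) = -201.
T_4 = (Δu/2)·[g(u_0) + 2g(u_1) + 2g(u_2) + 2g(u_3) + g(u_4)].
Sum = -521.40625.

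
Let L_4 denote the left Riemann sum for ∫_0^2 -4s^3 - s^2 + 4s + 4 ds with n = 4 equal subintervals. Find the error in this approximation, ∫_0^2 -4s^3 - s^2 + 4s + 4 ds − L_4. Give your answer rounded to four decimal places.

Exact integral: ∫_0^2 f(s) ds ≈ -2.666667.
L_4 = 3.25.
Error ≈ -2.666667 − 3.25 ≈ -5.9167.

-5.9167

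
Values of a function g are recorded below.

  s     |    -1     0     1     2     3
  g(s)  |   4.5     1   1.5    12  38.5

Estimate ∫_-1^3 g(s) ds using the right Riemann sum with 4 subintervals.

53

Δs = 1.
Sum = 1·[1 + 1.5 + 12 + 38.5] = 53.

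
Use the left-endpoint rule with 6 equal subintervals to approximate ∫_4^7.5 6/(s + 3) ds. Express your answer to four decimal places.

Δs = (7.5 − 4)/6 = 7/12.
Left endpoints: 4, 55/12, 31/6, 5.75, 19/3, 83/12.
f(4) = 6/7, f(55/12) = 72/91, f(31/6) = 36/49, f(5.75) = 24/35, f(19/3) = 9/14, f(83/12) = 72/119.
Sum = Δs · [f(4) + f(55/12) + f(31/6) + ...].
Sum ≈ 2.5181.

2.5181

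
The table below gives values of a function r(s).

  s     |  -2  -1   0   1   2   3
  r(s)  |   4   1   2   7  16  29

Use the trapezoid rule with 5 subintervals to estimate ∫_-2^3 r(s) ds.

42.5

Δs = 1.
T_5 = (1/2)·[4 + 2·1 + 2·2 + 2·7 + 2·16 + 29] = 42.5.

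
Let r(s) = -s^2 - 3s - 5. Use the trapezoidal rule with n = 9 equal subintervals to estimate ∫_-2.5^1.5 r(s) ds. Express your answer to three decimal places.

Δs = (1.5 − (-2.5))/9 = 4/9.
r(-2.5) = -3.75, r(-37/18) = -991/324, r(-29/18) = -895/324, r(-7/6) = -103/36, r(-13/18) = -1087/324, r(-5/18) = -1375/324, r(1/6) = -199/36, r(11/18) = -2335/324, r(19/18) = -3007/324, r(1.5) = -11.75.
T_9 = (Δs/2)·[r(s_0) + 2r(s_1) + ... + 2r(s_{8}) + r(s_9)].
Sum ≈ -20.465.

-20.465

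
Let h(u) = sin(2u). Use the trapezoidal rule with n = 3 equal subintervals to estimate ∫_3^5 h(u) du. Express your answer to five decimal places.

Δu = (5 − 3)/3 = 2/3.
h(3) ≈ -0.27942, h(11/3) ≈ 0.86750, h(13/3) ≈ 0.68755, h(5) ≈ -0.54402.
T_3 = (Δu/2)·[h(u_0) + 2h(u_1) + 2h(u_2) + h(u_3)].
Sum ≈ 0.76222.

0.76222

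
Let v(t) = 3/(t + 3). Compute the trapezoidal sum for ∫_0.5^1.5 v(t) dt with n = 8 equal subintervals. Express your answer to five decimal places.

0.75407

Δt = (1.5 − 0.5)/8 = 0.125.
v(0.5) = 6/7, v(0.625) = 24/29, v(0.75) = 0.8, v(0.875) = 24/31, v(1) = 0.75, v(1.125) = 8/11, v(1.25) = 12/17, v(1.375) = 24/35, v(1.5) = 2/3.
T_8 = (Δt/2)·[v(t_0) + 2v(t_1) + ... + 2v(t_{7}) + v(t_8)].
Sum ≈ 0.75407.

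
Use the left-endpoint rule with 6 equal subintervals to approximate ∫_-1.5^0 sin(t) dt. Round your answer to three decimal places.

Δt = (0 − (-1.5))/6 = 0.25.
Left endpoints: -1.5, -1.25, -1, -0.75, -0.5, -0.25.
f(-1.5) ≈ -0.997, f(-1.25) ≈ -0.949, f(-1) ≈ -0.841, f(-0.75) ≈ -0.682, f(-0.5) ≈ -0.479, f(-0.25) ≈ -0.247.
Sum = Δt · [f(-1.5) + f(-1.25) + f(-1) + ...].
Sum ≈ -1.049.

-1.049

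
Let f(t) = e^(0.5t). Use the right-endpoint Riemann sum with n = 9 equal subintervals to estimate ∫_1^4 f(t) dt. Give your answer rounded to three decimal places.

Δt = (4 − 1)/9 = 1/3.
Right endpoints: 4/3, 5/3, 2, 7/3, 8/3, 3, 10/3, 11/3, 4.
f(4/3) ≈ 1.948, f(5/3) ≈ 2.301, f(2) ≈ 2.718, f(7/3) ≈ 3.211, f(8/3) ≈ 3.794, f(3) ≈ 4.482, f(10/3) ≈ 5.294, f(11/3) ≈ 6.255, f(4) ≈ 7.389.
Sum = Δt · [f(4/3) + f(5/3) + f(2) + ...].
Sum ≈ 12.464.

12.464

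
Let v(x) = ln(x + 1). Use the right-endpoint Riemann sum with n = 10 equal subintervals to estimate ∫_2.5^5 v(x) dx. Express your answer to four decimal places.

3.9326

Δx = (5 − 2.5)/10 = 0.25.
Right endpoints: 2.75, 3, 3.25, 3.5, 3.75, 4, 4.25, 4.5, 4.75, 5.
v(2.75) ≈ 1.3218, v(3) ≈ 1.3863, v(3.25) ≈ 1.4469, v(3.5) ≈ 1.5041, v(3.75) ≈ 1.5581, v(4) ≈ 1.6094, v(4.25) ≈ 1.6582, v(4.5) ≈ 1.7047, v(4.75) ≈ 1.7492, v(5) ≈ 1.7918.
Sum = Δx · [v(2.75) + v(3) + v(3.25) + ...].
Sum ≈ 3.9326.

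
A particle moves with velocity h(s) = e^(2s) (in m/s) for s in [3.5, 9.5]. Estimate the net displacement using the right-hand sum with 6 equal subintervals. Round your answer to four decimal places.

206416661.7069

Δs = (9.5 − 3.5)/6 = 1.
Right endpoints: 4.5, 5.5, 6.5, 7.5, 8.5, 9.5.
h(4.5) ≈ 8103.0839, h(5.5) ≈ 59874.1417, h(6.5) ≈ 442413.3920, h(7.5) ≈ 3269017.3725, h(8.5) ≈ 24154952.7536, h(9.5) ≈ 178482300.9632.
Sum = Δs · [h(4.5) + h(5.5) + h(6.5) + ...].
Sum ≈ 206416661.7069.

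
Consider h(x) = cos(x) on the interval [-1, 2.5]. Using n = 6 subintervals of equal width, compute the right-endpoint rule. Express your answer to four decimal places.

Δx = (2.5 − (-1))/6 = 7/12.
Right endpoints: -5/12, 1/6, 0.75, 4/3, 23/12, 2.5.
h(-5/12) ≈ 0.9144, h(1/6) ≈ 0.9861, h(0.75) ≈ 0.7317, h(4/3) ≈ 0.2352, h(23/12) ≈ -0.3390, h(2.5) ≈ -0.8011.
Sum = Δx · [h(-5/12) + h(1/6) + h(0.75) + ...].
Sum ≈ 1.0076.

1.0076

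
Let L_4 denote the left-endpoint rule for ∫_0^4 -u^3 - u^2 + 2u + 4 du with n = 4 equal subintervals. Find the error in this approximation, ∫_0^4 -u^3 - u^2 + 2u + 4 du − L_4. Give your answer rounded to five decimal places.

Exact integral: ∫_0^4 f(u) du ≈ -53.3333333.
L_4 = -22.
Error ≈ -53.3333333 − (-22) ≈ -31.33333.

-31.33333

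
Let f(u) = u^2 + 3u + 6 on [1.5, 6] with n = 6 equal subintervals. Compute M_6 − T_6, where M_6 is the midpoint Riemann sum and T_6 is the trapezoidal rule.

-0.6328125

M_6 = 148.2890625.
T_6 = 148.921875.
M_6 − T_6 = -0.6328125.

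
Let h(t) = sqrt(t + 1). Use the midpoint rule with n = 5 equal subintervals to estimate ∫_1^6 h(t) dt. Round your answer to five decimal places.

10.46801

Δt = (6 − 1)/5 = 1.
Midpoints: 1.5, 2.5, 3.5, 4.5, 5.5.
h(1.5) ≈ 1.58114, h(2.5) ≈ 1.87083, h(3.5) ≈ 2.12132, h(4.5) ≈ 2.34521, h(5.5) ≈ 2.54951.
Sum = Δt · [h(1.5) + h(2.5) + h(3.5) + h(4.5) + h(5.5)].
Sum ≈ 10.46801.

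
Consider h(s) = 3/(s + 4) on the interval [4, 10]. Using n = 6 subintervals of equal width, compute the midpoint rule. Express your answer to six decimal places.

1.677537

Δs = (10 − 4)/6 = 1.
Midpoints: 4.5, 5.5, 6.5, 7.5, 8.5, 9.5.
h(4.5) = 6/17, h(5.5) = 6/19, h(6.5) = 2/7, h(7.5) = 6/23, h(8.5) = 0.24, h(9.5) = 2/9.
Sum = Δs · [h(4.5) + h(5.5) + h(6.5) + ...].
Sum ≈ 1.677537.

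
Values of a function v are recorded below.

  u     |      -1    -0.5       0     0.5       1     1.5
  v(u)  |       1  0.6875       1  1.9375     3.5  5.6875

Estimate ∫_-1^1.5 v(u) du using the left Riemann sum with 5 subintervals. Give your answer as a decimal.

4.0625

Δu = 0.5.
Sum = 0.5·[1 + 0.6875 + 1 + 1.9375 + 3.5] = 4.0625.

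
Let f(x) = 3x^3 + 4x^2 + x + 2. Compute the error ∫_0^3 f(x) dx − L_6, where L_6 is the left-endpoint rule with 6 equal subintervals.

27.8125

Exact integral: ∫_0^3 f(x) dx = 107.25.
L_6 = 79.4375.
Error = 107.25 − 79.4375 = 27.8125.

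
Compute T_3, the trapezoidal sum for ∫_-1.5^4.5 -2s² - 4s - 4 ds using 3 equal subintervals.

-131

Δs = (4.5 − (-1.5))/3 = 2.
f(-1.5) = -2.5, f(0.5) = -6.5, f(2.5) = -26.5, f(4.5) = -62.5.
T_3 = (Δs/2)·[f(s_0) + 2f(s_1) + 2f(s_2) + f(s_3)].
Sum = -131.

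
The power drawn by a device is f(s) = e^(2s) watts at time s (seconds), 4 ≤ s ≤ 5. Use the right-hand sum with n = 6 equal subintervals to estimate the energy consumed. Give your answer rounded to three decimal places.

Δs = (5 − 4)/6 = 1/6.
Right endpoints: 25/6, 13/3, 4.5, 14/3, 29/6, 5.
f(25/6) ≈ 4160.262, f(13/3) ≈ 5806.113, f(4.5) ≈ 8103.084, f(14/3) ≈ 11308.765, f(29/6) ≈ 15782.652, f(5) ≈ 22026.466.
Sum = Δs · [f(25/6) + f(13/3) + f(4.5) + ...].
Sum ≈ 11197.890.

11197.890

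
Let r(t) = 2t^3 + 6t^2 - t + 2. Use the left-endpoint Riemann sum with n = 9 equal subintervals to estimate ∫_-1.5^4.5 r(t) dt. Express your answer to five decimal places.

304.16667

Δt = (4.5 − (-1.5))/9 = 2/3.
Left endpoints: -1.5, -5/6, -1/6, 0.5, 7/6, 11/6, 2.5, 19/6, 23/6.
r(-1.5) = 10.25, r(-5/6) = 631/108, r(-1/6) = 251/108, r(0.5) = 3.25, r(7/6) = 1315/108, r(11/6) = 3527/108, r(2.5) = 68.25, r(19/6) = 13231/108, r(23/6) = 21491/108.
Sum = Δt · [r(-1.5) + r(-5/6) + r(-1/6) + ...].
Sum ≈ 304.16667.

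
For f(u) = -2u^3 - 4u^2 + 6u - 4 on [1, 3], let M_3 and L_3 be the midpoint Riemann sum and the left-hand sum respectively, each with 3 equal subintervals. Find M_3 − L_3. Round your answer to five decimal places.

-20.44444

M_3 ≈ -57.4814815.
L_3 ≈ -37.0370370.
M_3 − L_3 ≈ -20.44444.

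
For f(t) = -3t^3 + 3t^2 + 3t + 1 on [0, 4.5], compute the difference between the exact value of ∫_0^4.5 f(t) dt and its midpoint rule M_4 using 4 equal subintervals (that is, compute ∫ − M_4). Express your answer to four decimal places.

Exact integral: ∫_0^4.5 f(t) dt = -181.546875.
M_4 ≈ -173.359863.
Error ≈ -181.546875 − (-173.359863) ≈ -8.1870.

-8.1870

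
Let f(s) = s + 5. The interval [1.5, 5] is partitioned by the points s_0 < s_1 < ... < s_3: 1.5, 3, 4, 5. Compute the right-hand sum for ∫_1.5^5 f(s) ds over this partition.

Subinterval widths: 1.5, 1, 1.
Right endpoints: 3, 4, 5.
f(3) = 8, f(4) = 9, f(5) = 10.
Sum = Σ Δs_i · f(s_i).
Sum = 31.

31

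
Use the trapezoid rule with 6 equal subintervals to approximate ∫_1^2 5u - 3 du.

4.5

Δu = (2 − 1)/6 = 1/6.
f(1) = 2, f(7/6) = 17/6, f(4/3) = 11/3, f(1.5) = 4.5, f(5/3) = 16/3, f(11/6) = 37/6, f(2) = 7.
T_6 = (Δu/2)·[f(u_0) + 2f(u_1) + ... + 2f(u_{5}) + f(u_6)].
Sum = 4.5.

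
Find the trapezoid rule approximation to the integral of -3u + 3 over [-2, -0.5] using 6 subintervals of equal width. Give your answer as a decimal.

10.125

Δu = (-0.5 − (-2))/6 = 0.25.
f(-2) = 9, f(-1.75) = 8.25, f(-1.5) = 7.5, f(-1.25) = 6.75, f(-1) = 6, f(-0.75) = 5.25, f(-0.5) = 4.5.
T_6 = (Δu/2)·[f(u_0) + 2f(u_1) + ... + 2f(u_{5}) + f(u_6)].
Sum = 10.125.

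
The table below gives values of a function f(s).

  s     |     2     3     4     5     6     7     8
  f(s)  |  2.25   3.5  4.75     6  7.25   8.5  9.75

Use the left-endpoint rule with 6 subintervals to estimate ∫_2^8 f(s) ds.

32.25

Δs = 1.
Sum = 1·[2.25 + 3.5 + 4.75 + 6 + 7.25 + 8.5] = 32.25.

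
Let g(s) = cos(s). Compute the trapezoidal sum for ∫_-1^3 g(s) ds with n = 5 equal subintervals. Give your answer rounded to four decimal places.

0.9296

Δs = (3 − (-1))/5 = 0.8.
g(-1) ≈ 0.5403, g(-0.2) ≈ 0.9801, g(0.6) ≈ 0.8253, g(1.4) ≈ 0.1700, g(2.2) ≈ -0.5885, g(3) ≈ -0.9900.
T_5 = (Δs/2)·[g(s_0) + 2g(s_1) + ... + 2g(s_{4}) + g(s_5)].
Sum ≈ 0.9296.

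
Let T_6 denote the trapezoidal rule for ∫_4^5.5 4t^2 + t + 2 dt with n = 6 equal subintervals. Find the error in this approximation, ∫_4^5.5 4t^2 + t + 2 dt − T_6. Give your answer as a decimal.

Exact integral: ∫_4^5.5 f(t) dt = 146.625.
T_6 = 146.6875.
Error = 146.625 − 146.6875 = -0.0625.

-0.0625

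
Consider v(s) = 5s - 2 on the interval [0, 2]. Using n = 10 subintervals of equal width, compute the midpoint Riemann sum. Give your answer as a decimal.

6

Δs = (2 − 0)/10 = 0.2.
Midpoints: 0.1, 0.3, 0.5, 0.7, 0.9, 1.1, 1.3, 1.5, 1.7, 1.9.
v(0.1) = -1.5, v(0.3) = -0.5, v(0.5) = 0.5, v(0.7) = 1.5, v(0.9) = 2.5, v(1.1) = 3.5, v(1.3) = 4.5, v(1.5) = 5.5, v(1.7) = 6.5, v(1.9) = 7.5.
Sum = Δs · [v(0.1) + v(0.3) + v(0.5) + ...].
Sum = 6.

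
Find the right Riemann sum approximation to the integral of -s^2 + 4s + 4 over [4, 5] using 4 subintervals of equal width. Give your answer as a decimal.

1.03125

Δs = (5 − 4)/4 = 0.25.
Right endpoints: 4.25, 4.5, 4.75, 5.
f(4.25) = 2.9375, f(4.5) = 1.75, f(4.75) = 0.4375, f(5) = -1.
Sum = Δs · [f(4.25) + f(4.5) + f(4.75) + f(5)].
Sum = 1.03125.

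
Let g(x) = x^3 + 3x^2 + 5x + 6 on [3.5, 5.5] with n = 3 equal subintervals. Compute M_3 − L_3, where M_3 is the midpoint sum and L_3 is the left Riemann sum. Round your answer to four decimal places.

M_3 ≈ 370.527778.
L_3 ≈ 311.694444.
M_3 − L_3 ≈ 58.8333.

58.8333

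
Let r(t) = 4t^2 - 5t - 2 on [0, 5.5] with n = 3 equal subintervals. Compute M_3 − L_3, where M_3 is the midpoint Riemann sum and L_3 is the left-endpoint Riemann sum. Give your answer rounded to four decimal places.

67.2222

M_3 ≈ 129.046296.
L_3 ≈ 61.824074.
M_3 − L_3 ≈ 67.2222.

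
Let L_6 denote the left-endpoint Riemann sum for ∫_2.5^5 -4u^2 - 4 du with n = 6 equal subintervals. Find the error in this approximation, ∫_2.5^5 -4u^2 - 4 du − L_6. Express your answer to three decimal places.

Exact integral: ∫_2.5^5 f(u) du ≈ -155.83333.
L_6 ≈ -140.49769.
Error ≈ -155.83333 − (-140.49769) ≈ -15.336.

-15.336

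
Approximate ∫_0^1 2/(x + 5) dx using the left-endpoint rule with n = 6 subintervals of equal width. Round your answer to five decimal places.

Δx = (1 − 0)/6 = 1/6.
Left endpoints: 0, 1/6, 1/3, 0.5, 2/3, 5/6.
f(0) = 0.4, f(1/6) = 12/31, f(1/3) = 0.375, f(0.5) = 4/11, f(2/3) = 6/17, f(5/6) = 12/35.
Sum = Δx · [f(0) + f(1/6) + f(1/3) + ...].
Sum ≈ 0.37026.

0.37026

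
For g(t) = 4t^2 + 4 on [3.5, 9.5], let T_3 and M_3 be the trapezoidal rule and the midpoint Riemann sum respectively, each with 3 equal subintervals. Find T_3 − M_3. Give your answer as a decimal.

24

T_3 = 1126.
M_3 = 1102.
T_3 − M_3 = 24.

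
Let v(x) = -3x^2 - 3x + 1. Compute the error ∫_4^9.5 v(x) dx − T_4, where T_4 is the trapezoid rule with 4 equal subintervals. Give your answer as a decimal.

5.19921875

Exact integral: ∫_4^9.5 v(x) dx = -899.25.
T_4 = -904.44921875.
Error = -899.25 − (-904.44921875) = 5.19921875.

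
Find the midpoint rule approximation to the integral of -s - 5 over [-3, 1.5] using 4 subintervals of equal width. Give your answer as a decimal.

-19.125

Δs = (1.5 − (-3))/4 = 1.125.
Midpoints: -2.4375, -1.3125, -0.1875, 0.9375.
f(-2.4375) = -2.5625, f(-1.3125) = -3.6875, f(-0.1875) = -4.8125, f(0.9375) = -5.9375.
Sum = Δs · [f(-2.4375) + f(-1.3125) + f(-0.1875) + f(0.9375)].
Sum = -19.125.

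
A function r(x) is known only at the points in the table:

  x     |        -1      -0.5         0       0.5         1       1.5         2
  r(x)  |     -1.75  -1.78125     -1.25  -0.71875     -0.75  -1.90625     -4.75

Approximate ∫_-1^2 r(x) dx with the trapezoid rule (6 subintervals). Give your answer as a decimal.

Δx = 0.5.
T_6 = (0.5/2)·[(-1.75) + 2·(-1.78125) + 2·(-1.25) + 2·(-0.71875) + 2·(-0.75) + 2·(-1.90625) + (-4.75)] = -4.828125.

-4.828125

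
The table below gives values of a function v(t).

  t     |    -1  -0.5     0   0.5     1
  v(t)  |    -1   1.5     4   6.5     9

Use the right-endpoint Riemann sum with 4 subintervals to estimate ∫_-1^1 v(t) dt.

Δt = 0.5.
Sum = 0.5·[1.5 + 4 + 6.5 + 9] = 10.5.

10.5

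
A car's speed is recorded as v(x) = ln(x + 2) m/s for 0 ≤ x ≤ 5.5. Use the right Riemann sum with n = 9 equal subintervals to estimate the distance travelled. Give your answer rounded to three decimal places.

8.618

Δx = (5.5 − 0)/9 = 11/18.
Right endpoints: 11/18, 11/9, 11/6, 22/9, 55/18, 11/3, 77/18, 44/9, 5.5.
v(11/18) ≈ 0.960, v(11/9) ≈ 1.170, v(11/6) ≈ 1.344, v(22/9) ≈ 1.492, v(55/18) ≈ 1.620, v(11/3) ≈ 1.735, v(77/18) ≈ 1.837, v(44/9) ≈ 1.930, v(5.5) ≈ 2.015.
Sum = Δx · [v(11/18) + v(11/9) + v(11/6) + ...].
Sum ≈ 8.618.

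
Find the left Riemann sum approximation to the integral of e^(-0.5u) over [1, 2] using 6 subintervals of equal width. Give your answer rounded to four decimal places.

0.4975

Δu = (2 − 1)/6 = 1/6.
Left endpoints: 1, 7/6, 4/3, 1.5, 5/3, 11/6.
f(1) ≈ 0.6065, f(7/6) ≈ 0.5580, f(4/3) ≈ 0.5134, f(1.5) ≈ 0.4724, f(5/3) ≈ 0.4346, f(11/6) ≈ 0.3998.
Sum = Δu · [f(1) + f(7/6) + f(4/3) + ...].
Sum ≈ 0.4975.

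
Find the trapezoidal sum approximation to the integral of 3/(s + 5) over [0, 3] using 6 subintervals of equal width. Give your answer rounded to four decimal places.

Δs = (3 − 0)/6 = 0.5.
f(0) = 0.6, f(0.5) = 6/11, f(1) = 0.5, f(1.5) = 6/13, f(2) = 3/7, f(2.5) = 0.4, f(3) = 0.375.
T_6 = (Δs/2)·[f(s_0) + 2f(s_1) + ... + 2f(s_{5}) + f(s_6)].
Sum ≈ 1.4115.

1.4115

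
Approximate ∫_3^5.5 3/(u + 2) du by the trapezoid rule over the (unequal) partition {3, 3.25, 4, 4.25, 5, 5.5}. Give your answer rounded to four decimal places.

Subinterval widths: 0.25, 0.75, 0.25, 0.75, 0.5.
f(3) = 0.6, f(3.25) = 4/7, f(4) = 0.5, f(4.25) = 0.48, f(5) = 3/7, f(5.5) = 0.4.
On each subinterval the trapezoid contributes (Δu_i/2)·[f(u_{i-1}) + f(u_i)].
Sum ≈ 1.2186.

1.2186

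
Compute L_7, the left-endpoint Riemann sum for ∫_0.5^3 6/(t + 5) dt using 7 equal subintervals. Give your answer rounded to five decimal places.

Δt = (3 − 0.5)/7 = 5/14.
Left endpoints: 0.5, 6/7, 17/14, 11/7, 27/14, 16/7, 37/14.
f(0.5) = 12/11, f(6/7) = 42/41, f(17/14) = 28/29, f(11/7) = 21/23, f(27/14) = 84/97, f(16/7) = 14/17, f(37/14) = 84/107.
Sum = Δt · [f(0.5) + f(6/7) + f(17/14) + ...].
Sum ≈ 2.31015.

2.31015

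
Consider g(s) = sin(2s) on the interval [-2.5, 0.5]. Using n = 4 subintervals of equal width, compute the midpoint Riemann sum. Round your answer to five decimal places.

Δs = (0.5 − (-2.5))/4 = 0.75.
Midpoints: -2.125, -1.375, -0.625, 0.125.
g(-2.125) ≈ 0.89499, g(-1.375) ≈ -0.38166, g(-0.625) ≈ -0.94898, g(0.125) ≈ 0.24740.
Sum = Δs · [g(-2.125) + g(-1.375) + g(-0.625) + g(0.125)].
Sum ≈ -0.14119.

-0.14119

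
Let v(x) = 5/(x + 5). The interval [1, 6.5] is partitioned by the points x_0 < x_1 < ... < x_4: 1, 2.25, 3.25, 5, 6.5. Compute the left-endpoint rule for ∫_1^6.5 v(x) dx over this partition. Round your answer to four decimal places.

Subinterval widths: 1.25, 1, 1.75, 1.5.
Left endpoints: 1, 2.25, 3.25, 5.
v(1) = 5/6, v(2.25) = 20/29, v(3.25) = 20/33, v(5) = 0.5.
Sum = Σ Δx_i · v(x_i).
Sum ≈ 3.5419.

3.5419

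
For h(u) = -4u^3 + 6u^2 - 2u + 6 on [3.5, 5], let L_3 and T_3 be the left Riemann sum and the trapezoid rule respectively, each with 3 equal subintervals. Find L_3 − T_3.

L_3 = -253.5.
T_3 = -317.25.
L_3 − T_3 = 63.75.

63.75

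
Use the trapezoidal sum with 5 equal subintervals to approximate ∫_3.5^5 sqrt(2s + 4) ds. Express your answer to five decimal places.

5.29985

Δs = (5 − 3.5)/5 = 0.3.
f(3.5) ≈ 3.31662, f(3.8) ≈ 3.40588, f(4.1) ≈ 3.49285, f(4.4) ≈ 3.57771, f(4.7) ≈ 3.66060, f(5) ≈ 3.74166.
T_5 = (Δs/2)·[f(s_0) + 2f(s_1) + ... + 2f(s_{4}) + f(s_5)].
Sum ≈ 5.29985.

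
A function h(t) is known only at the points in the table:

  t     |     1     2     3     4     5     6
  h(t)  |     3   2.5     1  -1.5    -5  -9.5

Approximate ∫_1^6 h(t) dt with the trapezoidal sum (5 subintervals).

Δt = 1.
T_5 = (1/2)·[3 + 2·2.5 + 2·1 + 2·(-1.5) + 2·(-5) + (-9.5)] = -6.25.

-6.25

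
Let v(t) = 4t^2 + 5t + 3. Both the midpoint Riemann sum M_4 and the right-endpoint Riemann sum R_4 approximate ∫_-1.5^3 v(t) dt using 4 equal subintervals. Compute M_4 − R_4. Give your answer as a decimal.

-33.5390625

M_4 = 68.9765625.
R_4 = 102.515625.
M_4 − R_4 = -33.5390625.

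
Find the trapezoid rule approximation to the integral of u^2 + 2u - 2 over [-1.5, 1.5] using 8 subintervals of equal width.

Δu = (1.5 − (-1.5))/8 = 0.375.
f(-1.5) = -2.75, f(-1.125) = -2.984375, f(-0.75) = -2.9375, f(-0.375) = -2.609375, f(0) = -2, f(0.375) = -1.109375, f(0.75) = 0.0625, f(1.125) = 1.515625, f(1.5) = 3.25.
T_8 = (Δu/2)·[f(u_0) + 2f(u_1) + ... + 2f(u_{7}) + f(u_8)].
Sum = -3.6796875.

-3.6796875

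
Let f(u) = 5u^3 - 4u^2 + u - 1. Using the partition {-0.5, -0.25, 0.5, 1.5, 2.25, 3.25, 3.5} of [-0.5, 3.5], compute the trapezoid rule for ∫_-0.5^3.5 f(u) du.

141.8515625

Subinterval widths: 0.25, 0.75, 1, 0.75, 1, 0.25.
f(-0.5) = -3.125, f(-0.25) = -1.578125, f(0.5) = -0.875, f(1.5) = 8.375, f(2.25) = 37.953125, f(3.25) = 131.640625, f(3.5) = 167.875.
On each subinterval the trapezoid contributes (Δu_i/2)·[f(u_{i-1}) + f(u_i)].
Sum = 141.8515625.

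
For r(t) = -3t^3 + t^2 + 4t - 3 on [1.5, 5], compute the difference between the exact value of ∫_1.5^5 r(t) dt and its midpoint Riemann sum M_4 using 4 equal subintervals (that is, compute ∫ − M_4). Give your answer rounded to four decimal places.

-6.3084

Exact integral: ∫_1.5^5 r(t) dt ≈ -389.411458.
M_4 ≈ -383.103027.
Error ≈ -389.411458 − (-383.103027) ≈ -6.3084.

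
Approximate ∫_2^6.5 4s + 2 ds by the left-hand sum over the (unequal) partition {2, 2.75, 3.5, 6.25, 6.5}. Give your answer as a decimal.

Subinterval widths: 0.75, 0.75, 2.75, 0.25.
Left endpoints: 2, 2.75, 3.5, 6.25.
f(2) = 10, f(2.75) = 13, f(3.5) = 16, f(6.25) = 27.
Sum = Σ Δs_i · f(s_i).
Sum = 68.

68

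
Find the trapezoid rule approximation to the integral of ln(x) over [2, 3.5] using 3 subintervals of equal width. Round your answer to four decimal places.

1.4939

Δx = (3.5 − 2)/3 = 0.5.
f(2) ≈ 0.6931, f(2.5) ≈ 0.9163, f(3) ≈ 1.0986, f(3.5) ≈ 1.2528.
T_3 = (Δx/2)·[f(x_0) + 2f(x_1) + 2f(x_2) + f(x_3)].
Sum ≈ 1.4939.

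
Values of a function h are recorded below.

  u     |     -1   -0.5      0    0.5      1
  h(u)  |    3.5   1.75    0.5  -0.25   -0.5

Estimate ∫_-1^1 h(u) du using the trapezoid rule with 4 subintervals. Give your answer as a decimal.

Δu = 0.5.
T_4 = (0.5/2)·[3.5 + 2·1.75 + 2·0.5 + 2·(-0.25) + (-0.5)] = 1.75.

1.75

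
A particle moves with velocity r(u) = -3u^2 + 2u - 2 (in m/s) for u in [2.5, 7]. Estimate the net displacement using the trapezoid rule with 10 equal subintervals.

Δu = (7 − 2.5)/10 = 0.45.
r(2.5) = -15.75, r(2.95) = -22.2075, r(3.4) = -29.88, r(3.85) = -38.7675, r(4.3) = -48.87, r(4.75) = -60.1875, r(5.2) = -72.72, r(5.65) = -86.4675, r(6.1) = -101.43, r(6.55) = -117.6075, r(7) = -135.
T_10 = (Δu/2)·[r(u_0) + 2r(u_1) + ... + 2r(u_{9}) + r(u_10)].
Sum = -294.080625.

-294.080625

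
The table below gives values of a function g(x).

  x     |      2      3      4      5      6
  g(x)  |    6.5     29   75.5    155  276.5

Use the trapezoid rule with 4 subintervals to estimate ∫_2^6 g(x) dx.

Δx = 1.
T_4 = (1/2)·[6.5 + 2·29 + 2·75.5 + 2·155 + 276.5] = 401.

401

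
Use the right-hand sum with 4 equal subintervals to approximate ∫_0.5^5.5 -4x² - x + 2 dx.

Δx = (5.5 − 0.5)/4 = 1.25.
Right endpoints: 1.75, 3, 4.25, 5.5.
f(1.75) = -12, f(3) = -37, f(4.25) = -74.5, f(5.5) = -124.5.
Sum = Δx · [f(1.75) + f(3) + f(4.25) + f(5.5)].
Sum = -310.

-310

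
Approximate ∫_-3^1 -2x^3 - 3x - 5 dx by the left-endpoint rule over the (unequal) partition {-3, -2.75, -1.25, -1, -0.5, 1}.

77.5546875

Subinterval widths: 0.25, 1.5, 0.25, 0.5, 1.5.
Left endpoints: -3, -2.75, -1.25, -1, -0.5.
f(-3) = 58, f(-2.75) = 44.84375, f(-1.25) = 2.65625, f(-1) = 0, f(-0.5) = -3.25.
Sum = Σ Δx_i · f(x_i).
Sum = 77.5546875.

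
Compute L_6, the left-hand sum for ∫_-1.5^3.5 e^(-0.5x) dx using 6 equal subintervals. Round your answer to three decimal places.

Δx = (3.5 − (-1.5))/6 = 5/6.
Left endpoints: -1.5, -2/3, 1/6, 1, 11/6, 8/3.
f(-1.5) ≈ 2.117, f(-2/3) ≈ 1.396, f(1/6) ≈ 0.920, f(1) ≈ 0.607, f(11/6) ≈ 0.400, f(8/3) ≈ 0.264.
Sum = Δx · [f(-1.5) + f(-2/3) + f(1/6) + ...].
Sum ≈ 4.752.

4.752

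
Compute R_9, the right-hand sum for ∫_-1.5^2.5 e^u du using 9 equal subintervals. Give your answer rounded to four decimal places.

14.8132

Δu = (2.5 − (-1.5))/9 = 4/9.
Right endpoints: -19/18, -11/18, -1/6, 5/18, 13/18, 7/6, 29/18, 37/18, 2.5.
f(-19/18) ≈ 0.3480, f(-11/18) ≈ 0.5427, f(-1/6) ≈ 0.8465, f(5/18) ≈ 1.3202, f(13/18) ≈ 2.0590, f(7/6) ≈ 3.2113, f(29/18) ≈ 5.0084, f(37/18) ≈ 7.8112, f(2.5) ≈ 12.1825.
Sum = Δu · [f(-19/18) + f(-11/18) + f(-1/6) + ...].
Sum ≈ 14.8132.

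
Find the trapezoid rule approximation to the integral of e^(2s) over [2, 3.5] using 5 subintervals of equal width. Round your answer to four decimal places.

Δs = (3.5 − 2)/5 = 0.3.
f(2) ≈ 54.5982, f(2.3) ≈ 99.4843, f(2.6) ≈ 181.2722, f(2.9) ≈ 330.2996, f(3.2) ≈ 601.8450, f(3.5) ≈ 1096.6332.
T_5 = (Δs/2)·[f(s_0) + 2f(s_1) + ... + 2f(s_{4}) + f(s_5)].
Sum ≈ 536.5550.

536.5550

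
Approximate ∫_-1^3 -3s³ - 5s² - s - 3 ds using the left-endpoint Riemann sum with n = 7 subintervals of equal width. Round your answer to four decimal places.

-89.1429

Δs = (3 − (-1))/7 = 4/7.
Left endpoints: -1, -3/7, 1/7, 5/7, 9/7, 13/7, 17/7.
f(-1) = -4, f(-3/7) = -1116/343, f(1/7) = -1116/343, f(5/7) = -2524/343, f(9/7) = -6492/343, f(13/7) = -14172/343, f(17/7) = -26716/343.
Sum = Δs · [f(-1) + f(-3/7) + f(1/7) + ...].
Sum ≈ -89.1429.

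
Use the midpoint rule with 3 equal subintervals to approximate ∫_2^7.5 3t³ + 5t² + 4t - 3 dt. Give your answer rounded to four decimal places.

3065.2792

Δt = (7.5 − 2)/3 = 11/6.
Midpoints: 35/12, 4.75, 79/12.
f(35/12) = 72367/576, f(4.75) = 450.328125, f(79/12) = 210433/192.
Sum = Δt · [f(35/12) + f(4.75) + f(79/12)].
Sum ≈ 3065.2792.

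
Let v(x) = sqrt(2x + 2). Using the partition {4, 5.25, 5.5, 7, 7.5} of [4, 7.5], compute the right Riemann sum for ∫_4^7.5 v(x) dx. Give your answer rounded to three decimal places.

Subinterval widths: 1.25, 0.25, 1.5, 0.5.
Right endpoints: 5.25, 5.5, 7, 7.5.
v(5.25) ≈ 3.536, v(5.5) ≈ 3.606, v(7) ≈ 4.000, v(7.5) ≈ 4.123.
Sum = Σ Δx_i · v(x_i).
Sum ≈ 13.382.

13.382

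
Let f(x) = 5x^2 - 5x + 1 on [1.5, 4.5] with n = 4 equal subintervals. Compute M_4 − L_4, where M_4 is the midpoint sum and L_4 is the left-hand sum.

26.015625

M_4 = 103.546875.
L_4 = 77.53125.
M_4 − L_4 = 26.015625.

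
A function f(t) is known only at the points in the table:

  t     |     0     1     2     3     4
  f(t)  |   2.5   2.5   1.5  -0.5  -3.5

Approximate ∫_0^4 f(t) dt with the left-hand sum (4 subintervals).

6

Δt = 1.
Sum = 1·[2.5 + 2.5 + 1.5 + (-0.5)] = 6.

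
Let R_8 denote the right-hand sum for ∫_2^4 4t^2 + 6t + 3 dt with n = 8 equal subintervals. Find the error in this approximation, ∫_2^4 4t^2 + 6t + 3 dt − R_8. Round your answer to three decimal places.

Exact integral: ∫_2^4 f(t) dt ≈ 116.66667.
R_8 = 124.25.
Error ≈ 116.66667 − 124.25 ≈ -7.583.

-7.583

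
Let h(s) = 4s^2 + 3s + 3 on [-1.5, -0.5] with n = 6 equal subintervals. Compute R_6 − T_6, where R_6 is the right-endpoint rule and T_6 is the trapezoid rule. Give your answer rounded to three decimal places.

R_6 ≈ 3.93519.
T_6 ≈ 4.35185.
R_6 − T_6 ≈ -0.417.

-0.417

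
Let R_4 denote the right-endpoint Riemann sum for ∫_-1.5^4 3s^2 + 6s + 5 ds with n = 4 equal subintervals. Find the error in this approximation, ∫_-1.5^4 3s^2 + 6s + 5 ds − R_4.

-56.24609375

Exact integral: ∫_-1.5^4 f(s) ds = 136.125.
R_4 = 192.37109375.
Error = 136.125 − 192.37109375 = -56.24609375.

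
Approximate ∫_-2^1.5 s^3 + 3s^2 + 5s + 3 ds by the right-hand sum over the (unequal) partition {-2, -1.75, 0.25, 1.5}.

Subinterval widths: 0.25, 2, 1.25.
Right endpoints: -1.75, 0.25, 1.5.
f(-1.75) = -1.921875, f(0.25) = 4.453125, f(1.5) = 20.625.
Sum = Σ Δs_i · f(s_i).
Sum = 34.20703125.

34.20703125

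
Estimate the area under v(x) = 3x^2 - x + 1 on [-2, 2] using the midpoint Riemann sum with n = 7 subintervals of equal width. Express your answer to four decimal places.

Δx = (2 − (-2))/7 = 4/7.
Midpoints: -12/7, -8/7, -4/7, 0, 4/7, 8/7, 12/7.
v(-12/7) = 565/49, v(-8/7) = 297/49, v(-4/7) = 125/49, v(0) = 1, v(4/7) = 69/49, v(8/7) = 185/49, v(12/7) = 397/49.
Sum = Δx · [v(-12/7) + v(-8/7) + v(-4/7) + ...].
Sum ≈ 19.6735.

19.6735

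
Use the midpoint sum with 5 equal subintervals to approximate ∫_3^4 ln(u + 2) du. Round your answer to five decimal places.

1.70342

Δu = (4 − 3)/5 = 0.2.
Midpoints: 3.1, 3.3, 3.5, 3.7, 3.9.
f(3.1) ≈ 1.62924, f(3.3) ≈ 1.66771, f(3.5) ≈ 1.70475, f(3.7) ≈ 1.74047, f(3.9) ≈ 1.77495.
Sum = Δu · [f(3.1) + f(3.3) + f(3.5) + f(3.7) + f(3.9)].
Sum ≈ 1.70342.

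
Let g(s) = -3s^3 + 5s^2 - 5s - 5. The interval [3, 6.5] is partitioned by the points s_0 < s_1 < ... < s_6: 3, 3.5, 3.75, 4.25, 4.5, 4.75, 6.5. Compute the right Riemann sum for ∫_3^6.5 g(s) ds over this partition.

-1402.953125

Subinterval widths: 0.5, 0.25, 0.5, 0.25, 0.25, 1.75.
Right endpoints: 3.5, 3.75, 4.25, 4.5, 4.75, 6.5.
g(3.5) = -89.875, g(3.75) = -111.640625, g(4.25) = -166.234375, g(4.5) = -199.625, g(4.75) = -237.453125, g(6.5) = -650.125.
Sum = Σ Δs_i · g(s_i).
Sum = -1402.953125.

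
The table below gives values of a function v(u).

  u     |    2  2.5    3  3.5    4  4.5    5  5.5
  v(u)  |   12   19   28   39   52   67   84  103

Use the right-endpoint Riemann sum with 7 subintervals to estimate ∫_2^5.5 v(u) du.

196

Δu = 0.5.
Sum = 0.5·[19 + 28 + 39 + 52 + 67 + 84 + 103] = 196.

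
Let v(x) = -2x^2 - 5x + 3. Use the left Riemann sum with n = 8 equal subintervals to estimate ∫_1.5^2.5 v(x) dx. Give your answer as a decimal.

-14.359375

Δx = (2.5 − 1.5)/8 = 0.125.
Left endpoints: 1.5, 1.625, 1.75, 1.875, 2, 2.125, 2.25, 2.375.
v(1.5) = -9, v(1.625) = -10.40625, v(1.75) = -11.875, v(1.875) = -13.40625, v(2) = -15, v(2.125) = -16.65625, v(2.25) = -18.375, v(2.375) = -20.15625.
Sum = Δx · [v(1.5) + v(1.625) + v(1.75) + ...].
Sum = -14.359375.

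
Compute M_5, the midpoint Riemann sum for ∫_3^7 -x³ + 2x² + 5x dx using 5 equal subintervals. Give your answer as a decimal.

-266.56

Δx = (7 − 3)/5 = 0.8.
Midpoints: 3.4, 4.2, 5, 5.8, 6.6.
f(3.4) = 0.816, f(4.2) = -17.808, f(5) = -50, f(5.8) = -98.832, f(6.6) = -167.376.
Sum = Δx · [f(3.4) + f(4.2) + f(5) + f(5.8) + f(6.6)].
Sum = -266.56.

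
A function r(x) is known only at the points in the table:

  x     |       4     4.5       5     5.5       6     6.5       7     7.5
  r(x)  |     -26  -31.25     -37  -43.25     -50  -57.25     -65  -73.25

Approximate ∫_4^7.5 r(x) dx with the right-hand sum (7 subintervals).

Δx = 0.5.
Sum = 0.5·[(-31.25) + (-37) + (-43.25) + (-50) + (-57.25) + (-65) + (-73.25)] = -178.5.

-178.5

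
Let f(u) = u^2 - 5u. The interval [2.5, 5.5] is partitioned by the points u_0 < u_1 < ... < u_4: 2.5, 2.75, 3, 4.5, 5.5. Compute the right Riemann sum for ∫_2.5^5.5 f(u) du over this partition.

-3.671875

Subinterval widths: 0.25, 0.25, 1.5, 1.
Right endpoints: 2.75, 3, 4.5, 5.5.
f(2.75) = -6.1875, f(3) = -6, f(4.5) = -2.25, f(5.5) = 2.75.
Sum = Σ Δu_i · f(u_i).
Sum = -3.671875.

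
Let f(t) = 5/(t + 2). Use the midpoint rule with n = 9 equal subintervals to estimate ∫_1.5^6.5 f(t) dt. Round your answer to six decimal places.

Δt = (6.5 − 1.5)/9 = 5/9.
Midpoints: 16/9, 7/3, 26/9, 31/9, 4, 41/9, 46/9, 17/3, 56/9.
f(16/9) = 45/34, f(7/3) = 15/13, f(26/9) = 45/44, f(31/9) = 45/49, f(4) = 5/6, f(41/9) = 45/59, f(46/9) = 0.703125, f(17/3) = 15/23, f(56/9) = 45/74.
Sum = Δt · [f(16/9) + f(7/3) + f(26/9) + ...].
Sum ≈ 4.432179.

4.432179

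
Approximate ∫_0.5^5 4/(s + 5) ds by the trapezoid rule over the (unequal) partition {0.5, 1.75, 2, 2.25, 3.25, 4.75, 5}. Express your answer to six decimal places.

Subinterval widths: 1.25, 0.25, 0.25, 1, 1.5, 0.25.
f(0.5) = 8/11, f(1.75) = 16/27, f(2) = 4/7, f(2.25) = 16/29, f(3.25) = 16/33, f(4.75) = 16/39, f(5) = 0.4.
On each subinterval the trapezoid contributes (Δs_i/2)·[f(s_{i-1}) + f(s_i)].
Sum ≈ 2.401710.

2.401710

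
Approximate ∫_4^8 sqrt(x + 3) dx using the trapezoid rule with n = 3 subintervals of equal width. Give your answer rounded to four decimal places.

Δx = (8 − 4)/3 = 4/3.
f(4) ≈ 2.6458, f(16/3) ≈ 2.8868, f(20/3) ≈ 3.1091, f(8) ≈ 3.3166.
T_3 = (Δx/2)·[f(x_0) + 2f(x_1) + 2f(x_2) + f(x_3)].
Sum ≈ 11.9694.

11.9694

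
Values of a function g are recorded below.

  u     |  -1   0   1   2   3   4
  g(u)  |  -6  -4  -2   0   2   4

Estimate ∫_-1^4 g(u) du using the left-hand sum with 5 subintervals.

Δu = 1.
Sum = 1·[(-6) + (-4) + (-2) + 0 + 2] = -10.

-10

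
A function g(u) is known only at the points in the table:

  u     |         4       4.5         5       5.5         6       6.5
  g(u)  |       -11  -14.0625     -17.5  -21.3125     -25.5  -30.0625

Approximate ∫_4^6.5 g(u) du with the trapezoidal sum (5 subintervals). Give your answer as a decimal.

Δu = 0.5.
T_5 = (0.5/2)·[(-11) + 2·(-14.0625) + 2·(-17.5) + 2·(-21.3125) + 2·(-25.5) + (-30.0625)] = -49.453125.

-49.453125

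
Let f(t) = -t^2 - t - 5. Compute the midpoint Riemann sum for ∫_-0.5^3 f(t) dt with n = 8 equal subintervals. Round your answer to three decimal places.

Δt = (3 − (-0.5))/8 = 0.4375.
Midpoints: -0.28125, 0.15625, 0.59375, 1.03125, 1.46875, 1.90625, 2.34375, 2.78125.
f(-0.28125) = -4913/1024, f(0.15625) = -5305/1024, f(0.59375) = -6089/1024, f(1.03125) = -7265/1024, f(1.46875) = -8833/1024, f(1.90625) = -10793/1024, f(2.34375) = -13145/1024, f(2.78125) = -15889/1024.
Sum = Δt · [f(-0.28125) + f(0.15625) + f(0.59375) + ...].
Sum ≈ -30.861.

-30.861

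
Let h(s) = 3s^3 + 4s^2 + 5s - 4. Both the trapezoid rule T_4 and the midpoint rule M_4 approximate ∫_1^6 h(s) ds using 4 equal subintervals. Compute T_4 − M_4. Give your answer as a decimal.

69.3359375

T_4 = 1371.640625.
M_4 = 1302.3046875.
T_4 − M_4 = 69.3359375.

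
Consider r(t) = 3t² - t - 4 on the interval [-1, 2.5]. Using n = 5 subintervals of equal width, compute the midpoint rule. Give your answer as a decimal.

-0.42875

Δt = (2.5 − (-1))/5 = 0.7.
Midpoints: -0.65, 0.05, 0.75, 1.45, 2.15.
r(-0.65) = -2.0825, r(0.05) = -4.0425, r(0.75) = -3.0625, r(1.45) = 0.8575, r(2.15) = 7.7175.
Sum = Δt · [r(-0.65) + r(0.05) + r(0.75) + r(1.45) + r(2.15)].
Sum = -0.42875.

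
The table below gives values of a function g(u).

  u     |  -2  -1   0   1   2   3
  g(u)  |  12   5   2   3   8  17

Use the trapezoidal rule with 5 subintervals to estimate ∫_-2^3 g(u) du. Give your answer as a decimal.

Δu = 1.
T_5 = (1/2)·[12 + 2·5 + 2·2 + 2·3 + 2·8 + 17] = 32.5.

32.5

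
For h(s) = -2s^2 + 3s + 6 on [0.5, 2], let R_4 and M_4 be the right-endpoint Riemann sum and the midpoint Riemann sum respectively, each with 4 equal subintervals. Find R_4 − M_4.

R_4 = 8.7421875.
M_4 = 9.41015625.
R_4 − M_4 = -0.66796875.

-0.66796875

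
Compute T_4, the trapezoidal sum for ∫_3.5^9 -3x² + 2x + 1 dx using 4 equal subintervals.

Δx = (9 − 3.5)/4 = 1.375.
f(3.5) = -28.75, f(4.875) = -60.546875, f(6.25) = -103.6875, f(7.625) = -158.171875, f(9) = -224.
T_4 = (Δx/2)·[f(x_0) + 2f(x_1) + 2f(x_2) + 2f(x_3) + f(x_4)].
Sum = -617.07421875.

-617.07421875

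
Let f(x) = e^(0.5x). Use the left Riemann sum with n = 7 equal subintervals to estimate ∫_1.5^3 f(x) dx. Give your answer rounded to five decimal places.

Δx = (3 − 1.5)/7 = 3/14.
Left endpoints: 1.5, 12/7, 27/14, 15/7, 33/14, 18/7, 39/14.
f(1.5) ≈ 2.11700, f(12/7) ≈ 2.35642, f(27/14) ≈ 2.62291, f(15/7) ≈ 2.91955, f(33/14) ≈ 3.24973, f(18/7) ≈ 3.61725, f(39/14) ≈ 4.02634.
Sum = Δx · [f(1.5) + f(12/7) + f(27/14) + ...].
Sum ≈ 4.48054.

4.48054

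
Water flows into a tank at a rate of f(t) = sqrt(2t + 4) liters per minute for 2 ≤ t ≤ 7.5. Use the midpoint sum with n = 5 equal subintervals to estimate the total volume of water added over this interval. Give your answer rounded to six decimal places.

20.070121

Δt = (7.5 − 2)/5 = 1.1.
Midpoints: 2.55, 3.65, 4.75, 5.85, 6.95.
f(2.55) ≈ 3.016621, f(3.65) ≈ 3.361547, f(4.75) ≈ 3.674235, f(5.85) ≈ 3.962323, f(6.95) ≈ 4.230839.
Sum = Δt · [f(2.55) + f(3.65) + f(4.75) + f(5.85) + f(6.95)].
Sum ≈ 20.070121.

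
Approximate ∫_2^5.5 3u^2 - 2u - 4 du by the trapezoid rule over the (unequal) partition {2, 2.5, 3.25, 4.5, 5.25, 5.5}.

Subinterval widths: 0.5, 0.75, 1.25, 0.75, 0.25.
f(2) = 4, f(2.5) = 9.75, f(3.25) = 21.1875, f(4.5) = 47.75, f(5.25) = 68.1875, f(5.5) = 75.75.
On each subinterval the trapezoid contributes (Δu_i/2)·[f(u_{i-1}) + f(u_i)].
Sum = 119.59375.

119.59375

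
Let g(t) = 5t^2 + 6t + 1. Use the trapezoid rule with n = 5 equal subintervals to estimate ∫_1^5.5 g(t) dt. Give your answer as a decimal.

Δt = (5.5 − 1)/5 = 0.9.
g(1) = 12, g(1.9) = 30.45, g(2.8) = 57, g(3.7) = 91.65, g(4.6) = 134.4, g(5.5) = 185.25.
T_5 = (Δt/2)·[g(t_0) + 2g(t_1) + ... + 2g(t_{4}) + g(t_5)].
Sum = 370.9125.

370.9125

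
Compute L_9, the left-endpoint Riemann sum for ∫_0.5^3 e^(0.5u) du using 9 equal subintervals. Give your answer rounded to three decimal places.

5.961

Δu = (3 − 0.5)/9 = 5/18.
Left endpoints: 0.5, 7/9, 19/18, 4/3, 29/18, 17/9, 13/6, 22/9, 49/18.
f(0.5) ≈ 1.284, f(7/9) ≈ 1.475, f(19/18) ≈ 1.695, f(4/3) ≈ 1.948, f(29/18) ≈ 2.238, f(17/9) ≈ 2.571, f(13/6) ≈ 2.955, f(22/9) ≈ 3.395, f(49/18) ≈ 3.901.
Sum = Δu · [f(0.5) + f(7/9) + f(19/18) + ...].
Sum ≈ 5.961.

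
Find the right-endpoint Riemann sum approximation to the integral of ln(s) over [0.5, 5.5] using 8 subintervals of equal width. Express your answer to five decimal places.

Δs = (5.5 − 0.5)/8 = 0.625.
Right endpoints: 1.125, 1.75, 2.375, 3, 3.625, 4.25, 4.875, 5.5.
f(1.125) ≈ 0.11778, f(1.75) ≈ 0.55962, f(2.375) ≈ 0.86500, f(3) ≈ 1.09861, f(3.625) ≈ 1.28785, f(4.25) ≈ 1.44692, f(4.875) ≈ 1.58412, f(5.5) ≈ 1.70475.
Sum = Δs · [f(1.125) + f(1.75) + f(2.375) + ...].
Sum ≈ 5.41541.

5.41541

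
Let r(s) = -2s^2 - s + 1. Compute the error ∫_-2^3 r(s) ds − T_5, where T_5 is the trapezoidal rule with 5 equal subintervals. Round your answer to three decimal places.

1.667

Exact integral: ∫_-2^3 r(s) ds ≈ -20.83333.
T_5 = -22.5.
Error ≈ -20.83333 − (-22.5) ≈ 1.667.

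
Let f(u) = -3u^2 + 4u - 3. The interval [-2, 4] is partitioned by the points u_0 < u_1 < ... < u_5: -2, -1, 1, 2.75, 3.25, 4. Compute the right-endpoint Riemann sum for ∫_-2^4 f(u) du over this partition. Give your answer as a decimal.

-76.796875

Subinterval widths: 1, 2, 1.75, 0.5, 0.75.
Right endpoints: -1, 1, 2.75, 3.25, 4.
f(-1) = -10, f(1) = -2, f(2.75) = -14.6875, f(3.25) = -21.6875, f(4) = -35.
Sum = Σ Δu_i · f(u_i).
Sum = -76.796875.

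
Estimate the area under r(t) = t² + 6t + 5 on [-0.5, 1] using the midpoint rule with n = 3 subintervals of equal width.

Δt = (1 − (-0.5))/3 = 0.5.
Midpoints: -0.25, 0.25, 0.75.
r(-0.25) = 3.5625, r(0.25) = 6.5625, r(0.75) = 10.0625.
Sum = Δt · [r(-0.25) + r(0.25) + r(0.75)].
Sum = 10.09375.

10.09375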